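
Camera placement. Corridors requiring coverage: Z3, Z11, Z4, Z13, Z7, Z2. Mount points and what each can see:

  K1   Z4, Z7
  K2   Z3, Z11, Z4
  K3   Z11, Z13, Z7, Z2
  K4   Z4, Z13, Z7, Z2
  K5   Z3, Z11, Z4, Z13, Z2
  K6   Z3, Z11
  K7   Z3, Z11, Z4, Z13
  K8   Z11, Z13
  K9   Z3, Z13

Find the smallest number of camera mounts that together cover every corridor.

2

K1, K5 together cover {Z3, Z11, Z4, Z13, Z7, Z2} — every corridor.
No single camera mount contains all 6 corridors, so 2 is optimal.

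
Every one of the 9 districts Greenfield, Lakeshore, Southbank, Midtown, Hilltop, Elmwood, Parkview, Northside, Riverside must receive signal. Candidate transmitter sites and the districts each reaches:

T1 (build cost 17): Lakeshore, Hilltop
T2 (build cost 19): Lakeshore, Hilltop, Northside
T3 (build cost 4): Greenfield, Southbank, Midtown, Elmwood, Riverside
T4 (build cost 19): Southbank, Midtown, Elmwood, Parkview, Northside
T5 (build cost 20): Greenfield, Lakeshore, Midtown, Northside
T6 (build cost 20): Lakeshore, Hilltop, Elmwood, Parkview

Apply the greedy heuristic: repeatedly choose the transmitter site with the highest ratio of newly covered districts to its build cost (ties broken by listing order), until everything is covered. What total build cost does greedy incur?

Pick 1: T3 adds 5 new (Greenfield, Southbank, Midtown, Elmwood, Riverside) at build cost 4 (ratio 5/4).
Pick 2: T2 adds 3 new (Lakeshore, Hilltop, Northside) at build cost 19 (ratio 3/19).
Pick 3: T4 adds 1 new (Parkview) at build cost 19 (ratio 1/19).
Greedy total build cost: 4 + 19 + 19 = 42. (The true optimum is 40, so greedy overshoots here.)

42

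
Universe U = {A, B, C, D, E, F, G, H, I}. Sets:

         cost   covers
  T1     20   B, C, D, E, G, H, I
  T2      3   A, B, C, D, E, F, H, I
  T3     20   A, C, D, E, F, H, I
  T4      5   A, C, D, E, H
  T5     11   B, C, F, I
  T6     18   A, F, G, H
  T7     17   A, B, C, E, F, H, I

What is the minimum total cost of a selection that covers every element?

T2, T6 cover every element at cost 3 + 18 = 21.
Any cover uses at least 2 sets; among all covering selections none totals below 21.

21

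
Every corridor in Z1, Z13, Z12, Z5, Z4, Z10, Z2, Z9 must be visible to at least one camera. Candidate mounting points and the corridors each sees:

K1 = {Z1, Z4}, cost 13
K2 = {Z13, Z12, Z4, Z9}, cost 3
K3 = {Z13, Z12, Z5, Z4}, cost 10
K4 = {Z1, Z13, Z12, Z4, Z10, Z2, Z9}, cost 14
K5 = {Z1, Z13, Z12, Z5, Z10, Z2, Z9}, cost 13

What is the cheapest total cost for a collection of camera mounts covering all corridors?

K2, K5 cover every corridor at cost 3 + 13 = 16.
Any cover uses at least 2 camera mounts; among all covering selections none totals below 16.

16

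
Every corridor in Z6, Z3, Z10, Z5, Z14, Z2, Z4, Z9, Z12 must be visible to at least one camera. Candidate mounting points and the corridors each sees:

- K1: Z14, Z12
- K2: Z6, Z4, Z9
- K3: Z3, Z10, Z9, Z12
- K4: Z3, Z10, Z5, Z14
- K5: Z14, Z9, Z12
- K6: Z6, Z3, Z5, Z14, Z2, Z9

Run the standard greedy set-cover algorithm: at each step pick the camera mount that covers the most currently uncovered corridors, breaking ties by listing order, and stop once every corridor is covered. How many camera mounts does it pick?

Pick 1: K6 covers 6 new corridors (Z6, Z3, Z5, Z14, Z2, Z9).
Pick 2: K3 covers 2 new corridors (Z10, Z12).
Pick 3: K2 covers 1 new corridors (Z4).
Greedy uses 3 camera mounts.

3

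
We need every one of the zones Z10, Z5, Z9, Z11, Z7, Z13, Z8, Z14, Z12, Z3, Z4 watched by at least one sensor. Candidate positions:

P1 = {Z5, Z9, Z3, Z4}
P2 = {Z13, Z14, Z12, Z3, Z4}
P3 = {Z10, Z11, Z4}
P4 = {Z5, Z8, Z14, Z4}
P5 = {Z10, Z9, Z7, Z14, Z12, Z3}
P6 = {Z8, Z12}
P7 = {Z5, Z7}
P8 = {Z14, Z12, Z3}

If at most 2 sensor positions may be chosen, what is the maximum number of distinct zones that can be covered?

Choosing P4, P5 covers {Z10, Z5, Z9, Z7, Z8, Z14, Z12, Z3, Z4} — 9 zones.
No choice of 2 sensor positions does better; here Z11, Z13 are left uncovered.

9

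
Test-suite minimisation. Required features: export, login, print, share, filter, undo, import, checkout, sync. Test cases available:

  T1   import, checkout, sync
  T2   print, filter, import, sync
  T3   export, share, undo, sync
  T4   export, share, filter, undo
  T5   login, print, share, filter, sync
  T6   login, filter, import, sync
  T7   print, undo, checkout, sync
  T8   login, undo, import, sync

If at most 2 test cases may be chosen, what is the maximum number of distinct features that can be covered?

7

Choosing T1, T4 covers {export, share, filter, undo, import, checkout, sync} — 7 features.
No choice of 2 test cases does better; here login, print are left uncovered.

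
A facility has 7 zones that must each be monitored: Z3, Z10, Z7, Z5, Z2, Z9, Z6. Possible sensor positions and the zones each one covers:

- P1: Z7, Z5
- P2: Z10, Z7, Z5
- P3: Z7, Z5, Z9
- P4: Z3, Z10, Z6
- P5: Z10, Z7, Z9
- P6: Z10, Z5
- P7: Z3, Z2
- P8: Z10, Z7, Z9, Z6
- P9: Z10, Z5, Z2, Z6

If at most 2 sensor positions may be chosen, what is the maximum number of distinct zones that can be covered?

6

Choosing P3, P4 covers {Z3, Z10, Z7, Z5, Z9, Z6} — 6 zones.
No choice of 2 sensor positions does better; here Z2 is left uncovered.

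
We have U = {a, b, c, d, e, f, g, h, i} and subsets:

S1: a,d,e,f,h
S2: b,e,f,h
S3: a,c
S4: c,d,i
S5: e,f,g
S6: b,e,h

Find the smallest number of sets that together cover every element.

4

S1, S2, S4, S5 together cover {a, b, c, d, e, f, g, h, i} — every element.
No 3 of the 6 sets cover everything (all 20 triples fall short), so 4 is minimum.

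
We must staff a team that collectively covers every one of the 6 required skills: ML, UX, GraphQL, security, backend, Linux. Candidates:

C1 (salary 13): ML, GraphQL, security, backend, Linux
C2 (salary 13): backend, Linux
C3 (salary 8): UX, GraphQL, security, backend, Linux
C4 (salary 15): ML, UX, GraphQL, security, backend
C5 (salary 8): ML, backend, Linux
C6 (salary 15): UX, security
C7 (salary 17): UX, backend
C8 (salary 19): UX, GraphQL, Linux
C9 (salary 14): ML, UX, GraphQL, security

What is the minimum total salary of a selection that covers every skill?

16

C3, C5 cover every skill at salary 8 + 8 = 16.
Any cover uses at least 2 candidates; among all covering selections none totals below 16.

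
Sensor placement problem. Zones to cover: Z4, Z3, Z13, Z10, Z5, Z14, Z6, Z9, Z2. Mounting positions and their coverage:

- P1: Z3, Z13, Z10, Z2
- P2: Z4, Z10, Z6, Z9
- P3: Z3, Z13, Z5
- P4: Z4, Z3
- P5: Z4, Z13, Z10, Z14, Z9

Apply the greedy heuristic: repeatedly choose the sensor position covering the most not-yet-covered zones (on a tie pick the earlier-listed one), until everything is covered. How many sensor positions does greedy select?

4

Pick 1: P5 covers 5 new zones (Z4, Z13, Z10, Z14, Z9).
Pick 2: P1 covers 2 new zones (Z3, Z2).
Pick 3: P2 covers 1 new zones (Z6).
Pick 4: P3 covers 1 new zones (Z5).
Greedy uses 4 sensor positions.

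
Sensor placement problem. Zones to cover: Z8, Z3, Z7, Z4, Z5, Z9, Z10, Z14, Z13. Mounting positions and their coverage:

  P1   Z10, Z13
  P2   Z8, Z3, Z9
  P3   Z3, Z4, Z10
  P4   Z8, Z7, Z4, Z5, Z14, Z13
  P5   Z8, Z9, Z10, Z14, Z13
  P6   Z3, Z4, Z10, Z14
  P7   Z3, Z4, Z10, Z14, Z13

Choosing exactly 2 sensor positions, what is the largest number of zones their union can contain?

Choosing P2, P4 covers {Z8, Z3, Z7, Z4, Z5, Z9, Z14, Z13} — 8 zones.
No choice of 2 sensor positions does better; here Z10 is left uncovered.

8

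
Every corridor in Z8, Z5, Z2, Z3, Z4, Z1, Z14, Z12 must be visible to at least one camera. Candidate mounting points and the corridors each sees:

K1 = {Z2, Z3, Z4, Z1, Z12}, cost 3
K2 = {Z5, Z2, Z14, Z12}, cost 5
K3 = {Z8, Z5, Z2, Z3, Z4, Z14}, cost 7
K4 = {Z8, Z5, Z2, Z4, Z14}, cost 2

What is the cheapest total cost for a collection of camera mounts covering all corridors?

K1, K4 cover every corridor at cost 3 + 2 = 5.
Any cover uses at least 2 camera mounts; among all covering selections none totals below 5.

5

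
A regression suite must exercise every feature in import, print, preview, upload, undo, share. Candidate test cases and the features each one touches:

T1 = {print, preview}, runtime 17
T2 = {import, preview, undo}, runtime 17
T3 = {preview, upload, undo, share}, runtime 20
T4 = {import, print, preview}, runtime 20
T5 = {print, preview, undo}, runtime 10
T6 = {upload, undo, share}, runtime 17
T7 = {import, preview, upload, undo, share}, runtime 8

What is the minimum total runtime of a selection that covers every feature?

18

T5, T7 cover every feature at runtime 10 + 8 = 18.
Any cover uses at least 2 test cases; among all covering selections none totals below 18.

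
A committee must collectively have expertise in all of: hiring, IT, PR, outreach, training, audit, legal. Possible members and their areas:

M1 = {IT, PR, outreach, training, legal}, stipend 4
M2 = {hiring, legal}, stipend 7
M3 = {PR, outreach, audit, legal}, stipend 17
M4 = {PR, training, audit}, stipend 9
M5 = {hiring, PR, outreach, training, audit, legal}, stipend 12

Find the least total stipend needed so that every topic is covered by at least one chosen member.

M1, M5 cover every topic at stipend 4 + 12 = 16.
Any cover uses at least 2 members; among all covering selections none totals below 16.

16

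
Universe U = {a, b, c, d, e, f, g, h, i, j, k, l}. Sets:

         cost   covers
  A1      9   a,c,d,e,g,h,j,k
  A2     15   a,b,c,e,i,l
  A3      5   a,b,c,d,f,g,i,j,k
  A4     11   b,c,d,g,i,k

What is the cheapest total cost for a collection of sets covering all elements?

29

A1, A2, A3 cover every element at cost 9 + 15 + 5 = 29.
Any cover uses at least 3 sets; among all covering selections none totals below 29.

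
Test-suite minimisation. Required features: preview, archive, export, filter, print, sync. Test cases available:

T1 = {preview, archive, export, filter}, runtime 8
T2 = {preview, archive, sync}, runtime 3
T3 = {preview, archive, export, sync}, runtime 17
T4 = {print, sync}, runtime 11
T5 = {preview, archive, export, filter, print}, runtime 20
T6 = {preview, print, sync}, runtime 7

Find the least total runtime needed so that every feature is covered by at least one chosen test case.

15

T1, T6 cover every feature at runtime 8 + 7 = 15.
Any cover uses at least 2 test cases; among all covering selections none totals below 15.
Greedy by coverage-per-runtime would pick T2, T1, T6 for 18 — worse than the optimum 15.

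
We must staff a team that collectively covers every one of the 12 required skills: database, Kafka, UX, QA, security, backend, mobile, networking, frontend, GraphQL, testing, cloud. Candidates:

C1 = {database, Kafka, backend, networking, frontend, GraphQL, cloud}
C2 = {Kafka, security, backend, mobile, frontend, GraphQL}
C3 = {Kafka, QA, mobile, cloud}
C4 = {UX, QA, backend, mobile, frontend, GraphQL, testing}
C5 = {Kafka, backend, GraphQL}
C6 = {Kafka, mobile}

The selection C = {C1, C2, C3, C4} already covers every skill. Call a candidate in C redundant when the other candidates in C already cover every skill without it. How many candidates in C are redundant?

1

Drop C1: database, networking uncovered — not redundant.
Drop C2: security uncovered — not redundant.
Drop C3: the rest still cover every skill — redundant.
Drop C4: UX, testing uncovered — not redundant.
1 redundant: C3.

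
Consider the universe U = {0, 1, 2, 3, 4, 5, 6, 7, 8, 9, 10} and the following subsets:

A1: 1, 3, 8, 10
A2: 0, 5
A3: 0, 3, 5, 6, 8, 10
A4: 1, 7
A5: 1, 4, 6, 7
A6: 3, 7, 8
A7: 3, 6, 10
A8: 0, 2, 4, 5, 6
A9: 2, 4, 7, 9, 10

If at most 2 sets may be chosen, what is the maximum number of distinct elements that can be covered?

10

Choosing A3, A9 covers {0, 2, 3, 4, 5, 6, 7, 8, 9, 10} — 10 elements.
No choice of 2 sets does better; here 1 is left uncovered.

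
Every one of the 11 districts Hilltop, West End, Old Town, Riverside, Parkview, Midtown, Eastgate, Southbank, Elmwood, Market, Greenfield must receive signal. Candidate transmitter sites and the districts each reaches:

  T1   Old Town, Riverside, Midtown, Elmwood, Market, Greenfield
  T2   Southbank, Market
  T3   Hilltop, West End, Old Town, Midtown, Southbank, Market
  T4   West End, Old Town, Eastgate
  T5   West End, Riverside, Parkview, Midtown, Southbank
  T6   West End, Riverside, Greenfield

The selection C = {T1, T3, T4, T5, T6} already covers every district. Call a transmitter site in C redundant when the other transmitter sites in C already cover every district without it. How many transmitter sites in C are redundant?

Drop T1: Elmwood uncovered — not redundant.
Drop T3: Hilltop uncovered — not redundant.
Drop T4: Eastgate uncovered — not redundant.
Drop T5: Parkview uncovered — not redundant.
Drop T6: the rest still cover every district — redundant.
1 redundant: T6.

1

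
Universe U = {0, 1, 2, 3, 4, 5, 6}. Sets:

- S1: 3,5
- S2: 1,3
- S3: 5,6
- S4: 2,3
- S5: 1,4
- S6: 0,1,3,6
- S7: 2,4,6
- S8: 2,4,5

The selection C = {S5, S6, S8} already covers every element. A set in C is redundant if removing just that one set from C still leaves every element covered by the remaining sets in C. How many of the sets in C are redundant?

1

Drop S5: the rest still cover every element — redundant.
Drop S6: 0, 3, 6 uncovered — not redundant.
Drop S8: 2, 5 uncovered — not redundant.
1 redundant: S5.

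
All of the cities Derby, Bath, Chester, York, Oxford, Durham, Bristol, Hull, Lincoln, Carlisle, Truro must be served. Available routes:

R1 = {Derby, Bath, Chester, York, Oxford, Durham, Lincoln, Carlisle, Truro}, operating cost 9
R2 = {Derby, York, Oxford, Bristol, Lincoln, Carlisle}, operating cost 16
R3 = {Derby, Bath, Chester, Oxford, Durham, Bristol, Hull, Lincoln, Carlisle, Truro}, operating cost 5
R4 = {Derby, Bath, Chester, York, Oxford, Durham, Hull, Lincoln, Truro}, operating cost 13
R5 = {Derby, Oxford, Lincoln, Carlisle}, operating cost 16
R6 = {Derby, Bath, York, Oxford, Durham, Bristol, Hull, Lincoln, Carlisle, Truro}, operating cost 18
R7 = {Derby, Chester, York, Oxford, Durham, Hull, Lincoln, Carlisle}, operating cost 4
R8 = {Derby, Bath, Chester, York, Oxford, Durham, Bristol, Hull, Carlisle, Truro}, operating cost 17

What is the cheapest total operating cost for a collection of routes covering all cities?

9

R3, R7 cover every city at operating cost 5 + 4 = 9.
Any cover uses at least 2 routes; among all covering selections none totals below 9.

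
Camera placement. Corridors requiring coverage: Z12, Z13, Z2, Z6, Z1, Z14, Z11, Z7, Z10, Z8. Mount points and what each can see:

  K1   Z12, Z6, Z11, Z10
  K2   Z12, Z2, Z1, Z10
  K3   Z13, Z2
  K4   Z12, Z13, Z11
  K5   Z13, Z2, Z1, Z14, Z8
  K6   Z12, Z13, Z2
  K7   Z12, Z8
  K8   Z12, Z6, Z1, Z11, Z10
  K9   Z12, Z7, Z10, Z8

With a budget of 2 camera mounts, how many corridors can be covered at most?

Choosing K1, K5 covers {Z12, Z13, Z2, Z6, Z1, Z14, Z11, Z10, Z8} — 9 corridors.
No choice of 2 camera mounts does better; here Z7 is left uncovered.

9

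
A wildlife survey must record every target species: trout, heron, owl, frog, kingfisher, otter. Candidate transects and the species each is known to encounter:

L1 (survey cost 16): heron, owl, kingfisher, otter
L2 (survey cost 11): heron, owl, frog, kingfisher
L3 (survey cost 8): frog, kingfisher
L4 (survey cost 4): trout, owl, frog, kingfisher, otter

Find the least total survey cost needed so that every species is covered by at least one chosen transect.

15

L2, L4 cover every species at survey cost 11 + 4 = 15.
Any cover uses at least 2 transects; among all covering selections none totals below 15.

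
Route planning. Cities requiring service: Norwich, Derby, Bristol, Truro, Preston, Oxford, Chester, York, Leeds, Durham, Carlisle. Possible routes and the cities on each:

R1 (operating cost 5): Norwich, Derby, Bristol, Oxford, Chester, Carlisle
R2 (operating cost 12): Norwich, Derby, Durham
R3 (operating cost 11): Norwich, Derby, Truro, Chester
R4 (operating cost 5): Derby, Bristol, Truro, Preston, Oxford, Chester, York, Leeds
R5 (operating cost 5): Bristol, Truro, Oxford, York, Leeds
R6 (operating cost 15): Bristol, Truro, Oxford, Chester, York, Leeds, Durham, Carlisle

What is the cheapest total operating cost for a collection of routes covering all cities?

R1, R2, R4 cover every city at operating cost 5 + 12 + 5 = 22.
Any cover uses at least 3 routes; among all covering selections none totals below 22.

22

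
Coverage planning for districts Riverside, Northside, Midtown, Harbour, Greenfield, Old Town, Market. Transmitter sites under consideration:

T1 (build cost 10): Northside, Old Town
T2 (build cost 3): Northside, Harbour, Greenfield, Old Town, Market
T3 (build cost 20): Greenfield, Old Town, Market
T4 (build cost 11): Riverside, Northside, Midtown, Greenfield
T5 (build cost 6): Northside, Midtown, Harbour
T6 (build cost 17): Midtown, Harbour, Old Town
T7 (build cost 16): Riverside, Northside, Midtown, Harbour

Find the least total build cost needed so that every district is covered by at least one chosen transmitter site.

T2, T4 cover every district at build cost 3 + 11 = 14.
Any cover uses at least 2 transmitter sites; among all covering selections none totals below 14.

14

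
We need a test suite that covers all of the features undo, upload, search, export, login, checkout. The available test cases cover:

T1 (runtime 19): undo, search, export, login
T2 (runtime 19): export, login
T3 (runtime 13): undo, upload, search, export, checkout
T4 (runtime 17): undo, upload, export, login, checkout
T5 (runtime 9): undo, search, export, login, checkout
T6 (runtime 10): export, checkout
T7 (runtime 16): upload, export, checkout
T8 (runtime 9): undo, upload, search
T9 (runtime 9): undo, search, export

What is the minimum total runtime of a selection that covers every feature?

T5, T8 cover every feature at runtime 9 + 9 = 18.
Any cover uses at least 2 test cases; among all covering selections none totals below 18.

18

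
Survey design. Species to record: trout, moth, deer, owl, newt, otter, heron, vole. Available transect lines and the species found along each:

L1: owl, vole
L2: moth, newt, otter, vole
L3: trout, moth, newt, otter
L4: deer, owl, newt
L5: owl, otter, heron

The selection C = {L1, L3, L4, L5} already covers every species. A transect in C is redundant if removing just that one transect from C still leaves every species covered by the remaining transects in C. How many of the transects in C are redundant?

0

Drop L1: vole uncovered — not redundant.
Drop L3: trout, moth uncovered — not redundant.
Drop L4: deer uncovered — not redundant.
Drop L5: heron uncovered — not redundant.
None of the transects in C is redundant.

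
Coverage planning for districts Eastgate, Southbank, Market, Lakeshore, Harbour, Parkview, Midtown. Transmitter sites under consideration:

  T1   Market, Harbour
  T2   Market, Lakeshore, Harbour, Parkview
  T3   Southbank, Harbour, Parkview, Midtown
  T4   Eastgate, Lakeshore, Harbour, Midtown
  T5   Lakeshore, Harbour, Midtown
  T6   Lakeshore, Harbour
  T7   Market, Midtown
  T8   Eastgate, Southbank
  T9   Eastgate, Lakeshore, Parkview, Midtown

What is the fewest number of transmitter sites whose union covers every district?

3

T1, T3, T4 together cover {Eastgate, Southbank, Market, Lakeshore, Harbour, Parkview, Midtown} — every district.
No 2 of the 9 transmitter sites cover everything (all 36 pairs fall short), so 3 is minimum.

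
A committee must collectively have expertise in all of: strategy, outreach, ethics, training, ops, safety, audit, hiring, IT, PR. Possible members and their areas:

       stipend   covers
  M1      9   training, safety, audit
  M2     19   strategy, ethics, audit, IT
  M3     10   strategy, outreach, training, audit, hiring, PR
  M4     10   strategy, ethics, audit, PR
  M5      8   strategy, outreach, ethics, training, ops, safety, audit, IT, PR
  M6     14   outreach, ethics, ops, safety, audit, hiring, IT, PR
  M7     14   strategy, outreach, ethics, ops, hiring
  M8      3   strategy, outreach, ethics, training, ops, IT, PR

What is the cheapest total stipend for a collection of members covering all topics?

17

M6, M8 cover every topic at stipend 14 + 3 = 17.
Any cover uses at least 2 members; among all covering selections none totals below 17.
Greedy by coverage-per-stipend would pick M8, M5, M3 for 21 — worse than the optimum 17.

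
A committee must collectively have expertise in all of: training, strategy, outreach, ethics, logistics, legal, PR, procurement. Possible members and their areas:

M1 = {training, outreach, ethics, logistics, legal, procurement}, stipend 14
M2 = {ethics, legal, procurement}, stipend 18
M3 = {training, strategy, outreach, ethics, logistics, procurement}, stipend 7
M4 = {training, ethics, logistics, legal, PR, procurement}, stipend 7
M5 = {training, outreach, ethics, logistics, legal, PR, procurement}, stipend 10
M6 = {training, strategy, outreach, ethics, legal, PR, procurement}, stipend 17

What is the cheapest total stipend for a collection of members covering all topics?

M3, M4 cover every topic at stipend 7 + 7 = 14.
Any cover uses at least 2 members; among all covering selections none totals below 14.

14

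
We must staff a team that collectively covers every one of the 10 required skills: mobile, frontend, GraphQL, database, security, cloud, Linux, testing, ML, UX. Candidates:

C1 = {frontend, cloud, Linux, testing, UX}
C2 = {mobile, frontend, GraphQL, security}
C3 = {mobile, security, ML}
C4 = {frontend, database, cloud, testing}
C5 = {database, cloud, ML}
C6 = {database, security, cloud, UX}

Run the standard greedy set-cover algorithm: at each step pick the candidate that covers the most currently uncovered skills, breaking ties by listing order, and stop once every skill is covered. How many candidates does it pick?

Pick 1: C1 covers 5 new skills (frontend, cloud, Linux, testing, UX).
Pick 2: C2 covers 3 new skills (mobile, GraphQL, security).
Pick 3: C5 covers 2 new skills (database, ML).
Greedy uses 3 candidates.

3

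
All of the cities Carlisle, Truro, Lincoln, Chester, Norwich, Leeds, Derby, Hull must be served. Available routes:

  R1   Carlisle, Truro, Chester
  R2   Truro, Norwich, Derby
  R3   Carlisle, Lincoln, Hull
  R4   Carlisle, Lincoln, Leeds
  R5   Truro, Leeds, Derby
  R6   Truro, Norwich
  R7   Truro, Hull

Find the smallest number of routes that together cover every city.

4

R1, R2, R3, R4 together cover {Carlisle, Truro, Lincoln, Chester, Norwich, Leeds, Derby, Hull} — every city.
No 3 of the 7 routes cover everything (all 35 triples fall short), so 4 is minimum.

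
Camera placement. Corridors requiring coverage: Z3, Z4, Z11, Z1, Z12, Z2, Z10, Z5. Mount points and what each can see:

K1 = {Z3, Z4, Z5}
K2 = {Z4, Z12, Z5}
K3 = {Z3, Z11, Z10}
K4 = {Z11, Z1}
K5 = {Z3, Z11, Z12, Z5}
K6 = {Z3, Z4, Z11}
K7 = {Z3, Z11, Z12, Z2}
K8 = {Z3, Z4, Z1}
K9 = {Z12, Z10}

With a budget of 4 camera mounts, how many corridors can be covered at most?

8

Choosing K1, K3, K4, K7 covers {Z3, Z4, Z11, Z1, Z12, Z2, Z10, Z5} — 8 corridors.
That is all 8 corridors.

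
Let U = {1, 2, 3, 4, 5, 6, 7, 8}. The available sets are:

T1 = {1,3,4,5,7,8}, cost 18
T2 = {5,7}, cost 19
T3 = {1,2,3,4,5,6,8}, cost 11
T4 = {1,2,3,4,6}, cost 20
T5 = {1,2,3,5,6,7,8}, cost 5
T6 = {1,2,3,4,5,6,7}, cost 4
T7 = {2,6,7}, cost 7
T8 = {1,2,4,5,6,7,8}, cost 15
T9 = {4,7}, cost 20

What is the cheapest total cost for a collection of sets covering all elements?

T5, T6 cover every element at cost 5 + 4 = 9.
Any cover uses at least 2 sets; among all covering selections none totals below 9.

9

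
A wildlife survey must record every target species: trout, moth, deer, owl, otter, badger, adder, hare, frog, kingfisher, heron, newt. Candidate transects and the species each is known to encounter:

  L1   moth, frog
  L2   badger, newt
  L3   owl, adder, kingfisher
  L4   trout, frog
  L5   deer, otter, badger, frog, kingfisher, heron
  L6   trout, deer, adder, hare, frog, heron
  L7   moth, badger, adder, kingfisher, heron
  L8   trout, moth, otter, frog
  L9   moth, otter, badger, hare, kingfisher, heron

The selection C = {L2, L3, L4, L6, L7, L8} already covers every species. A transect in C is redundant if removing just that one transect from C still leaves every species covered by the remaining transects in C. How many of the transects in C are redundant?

2

Drop L2: newt uncovered — not redundant.
Drop L3: owl uncovered — not redundant.
Drop L4: the rest still cover every species — redundant.
Drop L6: deer, hare uncovered — not redundant.
Drop L7: the rest still cover every species — redundant.
Drop L8: otter uncovered — not redundant.
2 redundant: L4, L7.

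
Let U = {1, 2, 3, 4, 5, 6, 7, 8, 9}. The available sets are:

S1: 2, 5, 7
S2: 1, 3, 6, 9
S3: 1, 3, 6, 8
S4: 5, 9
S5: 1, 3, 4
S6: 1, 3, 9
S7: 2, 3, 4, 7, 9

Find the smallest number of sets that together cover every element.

S1, S3, S7 together cover {1, 2, 3, 4, 5, 6, 7, 8, 9} — every element.
No 2 of the 7 sets cover everything (all 21 pairs fall short), so 3 is minimum.

3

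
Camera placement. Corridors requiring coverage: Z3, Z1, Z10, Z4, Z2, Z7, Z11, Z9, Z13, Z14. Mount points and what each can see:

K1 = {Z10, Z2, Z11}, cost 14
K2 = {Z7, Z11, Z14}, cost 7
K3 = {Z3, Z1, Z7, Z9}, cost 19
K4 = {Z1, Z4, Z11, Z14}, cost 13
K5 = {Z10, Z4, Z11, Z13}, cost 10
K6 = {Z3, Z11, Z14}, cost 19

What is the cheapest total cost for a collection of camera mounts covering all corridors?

50

K1, K2, K3, K5 cover every corridor at cost 14 + 7 + 19 + 10 = 50.
Any cover uses at least 4 camera mounts; among all covering selections none totals below 50.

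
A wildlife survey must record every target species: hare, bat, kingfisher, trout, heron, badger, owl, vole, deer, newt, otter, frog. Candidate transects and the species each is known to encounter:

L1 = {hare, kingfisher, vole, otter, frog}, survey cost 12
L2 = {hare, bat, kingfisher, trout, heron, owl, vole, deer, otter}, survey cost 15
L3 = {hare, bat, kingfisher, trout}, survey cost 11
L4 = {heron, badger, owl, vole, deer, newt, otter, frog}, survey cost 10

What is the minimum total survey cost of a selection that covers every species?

21

L3, L4 cover every species at survey cost 11 + 10 = 21.
Any cover uses at least 2 transects; among all covering selections none totals below 21.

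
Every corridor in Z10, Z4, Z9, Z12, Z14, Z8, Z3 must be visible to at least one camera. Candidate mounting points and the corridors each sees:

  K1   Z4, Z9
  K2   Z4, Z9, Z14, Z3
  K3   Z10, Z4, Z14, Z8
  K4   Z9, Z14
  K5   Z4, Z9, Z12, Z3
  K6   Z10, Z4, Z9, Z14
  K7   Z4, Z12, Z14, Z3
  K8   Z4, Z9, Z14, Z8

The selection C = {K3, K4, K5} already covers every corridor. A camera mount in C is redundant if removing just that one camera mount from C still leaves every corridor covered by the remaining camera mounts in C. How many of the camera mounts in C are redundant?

1

Drop K3: Z10, Z8 uncovered — not redundant.
Drop K4: the rest still cover every corridor — redundant.
Drop K5: Z12, Z3 uncovered — not redundant.
1 redundant: K4.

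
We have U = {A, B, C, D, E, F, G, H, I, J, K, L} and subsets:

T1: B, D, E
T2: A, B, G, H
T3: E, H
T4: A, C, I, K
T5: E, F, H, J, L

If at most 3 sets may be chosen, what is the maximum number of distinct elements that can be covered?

Choosing T1, T4, T5 covers {A, B, C, D, E, F, H, I, J, K, L} — 11 elements.
No choice of 3 sets does better; here G is left uncovered.

11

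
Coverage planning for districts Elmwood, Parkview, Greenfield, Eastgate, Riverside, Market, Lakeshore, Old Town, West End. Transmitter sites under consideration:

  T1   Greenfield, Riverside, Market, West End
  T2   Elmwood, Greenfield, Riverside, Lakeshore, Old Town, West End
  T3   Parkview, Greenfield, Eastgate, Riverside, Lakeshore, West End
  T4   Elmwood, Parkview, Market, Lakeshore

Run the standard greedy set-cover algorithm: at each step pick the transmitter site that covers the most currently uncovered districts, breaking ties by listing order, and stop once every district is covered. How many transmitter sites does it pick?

3

Pick 1: T2 covers 6 new districts (Elmwood, Greenfield, Riverside, Lakeshore, Old Town, West End).
Pick 2: T3 covers 2 new districts (Parkview, Eastgate).
Pick 3: T1 covers 1 new districts (Market).
Greedy uses 3 transmitter sites.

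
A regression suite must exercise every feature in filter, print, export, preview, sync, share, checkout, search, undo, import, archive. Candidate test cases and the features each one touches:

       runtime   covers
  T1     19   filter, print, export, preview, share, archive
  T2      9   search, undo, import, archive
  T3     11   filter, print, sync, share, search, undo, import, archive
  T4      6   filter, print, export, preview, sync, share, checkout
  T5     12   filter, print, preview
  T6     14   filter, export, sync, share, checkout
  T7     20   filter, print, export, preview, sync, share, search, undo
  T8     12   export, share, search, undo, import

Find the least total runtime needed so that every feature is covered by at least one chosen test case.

T2, T4 cover every feature at runtime 9 + 6 = 15.
Any cover uses at least 2 test cases; among all covering selections none totals below 15.

15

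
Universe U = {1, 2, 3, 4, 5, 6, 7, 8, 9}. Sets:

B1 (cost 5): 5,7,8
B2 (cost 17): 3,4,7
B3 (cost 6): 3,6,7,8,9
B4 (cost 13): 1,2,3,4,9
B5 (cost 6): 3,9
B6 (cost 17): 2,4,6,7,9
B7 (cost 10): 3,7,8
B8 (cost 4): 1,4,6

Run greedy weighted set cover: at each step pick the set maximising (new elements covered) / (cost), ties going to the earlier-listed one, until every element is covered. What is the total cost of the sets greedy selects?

Pick 1: B3 adds 5 new (3, 6, 7, 8, 9) at cost 6 (ratio 5/6).
Pick 2: B8 adds 2 new (1, 4) at cost 4 (ratio 2/4).
Pick 3: B1 adds 1 new (5) at cost 5 (ratio 1/5).
Pick 4: B4 adds 1 new (2) at cost 13 (ratio 1/13).
Greedy total cost: 6 + 4 + 5 + 13 = 28. (The true optimum is 22, so greedy overshoots here.)

28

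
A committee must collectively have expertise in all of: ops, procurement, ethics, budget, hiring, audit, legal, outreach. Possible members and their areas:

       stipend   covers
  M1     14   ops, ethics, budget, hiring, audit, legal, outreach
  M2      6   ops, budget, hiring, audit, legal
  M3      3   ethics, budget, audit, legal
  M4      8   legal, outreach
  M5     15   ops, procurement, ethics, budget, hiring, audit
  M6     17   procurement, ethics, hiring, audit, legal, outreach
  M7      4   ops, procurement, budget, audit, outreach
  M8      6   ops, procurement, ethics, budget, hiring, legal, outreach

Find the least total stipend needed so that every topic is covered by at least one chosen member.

9

M3, M8 cover every topic at stipend 3 + 6 = 9.
Any cover uses at least 2 members; among all covering selections none totals below 9.
Greedy by coverage-per-stipend would pick M3, M7, M2 for 13 — worse than the optimum 9.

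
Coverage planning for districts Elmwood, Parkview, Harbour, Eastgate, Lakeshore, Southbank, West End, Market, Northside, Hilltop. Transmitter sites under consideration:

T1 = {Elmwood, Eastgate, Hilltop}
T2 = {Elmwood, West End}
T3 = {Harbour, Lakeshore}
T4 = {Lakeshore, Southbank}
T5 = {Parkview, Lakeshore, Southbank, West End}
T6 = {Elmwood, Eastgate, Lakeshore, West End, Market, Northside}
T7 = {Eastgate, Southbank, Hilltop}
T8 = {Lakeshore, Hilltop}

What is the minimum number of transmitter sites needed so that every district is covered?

4

T1, T3, T5, T6 together cover {Elmwood, Parkview, Harbour, Eastgate, Lakeshore, Southbank, West End, Market, Northside, Hilltop} — every district.
No 3 of the 8 transmitter sites cover everything (all 56 triples fall short), so 4 is minimum.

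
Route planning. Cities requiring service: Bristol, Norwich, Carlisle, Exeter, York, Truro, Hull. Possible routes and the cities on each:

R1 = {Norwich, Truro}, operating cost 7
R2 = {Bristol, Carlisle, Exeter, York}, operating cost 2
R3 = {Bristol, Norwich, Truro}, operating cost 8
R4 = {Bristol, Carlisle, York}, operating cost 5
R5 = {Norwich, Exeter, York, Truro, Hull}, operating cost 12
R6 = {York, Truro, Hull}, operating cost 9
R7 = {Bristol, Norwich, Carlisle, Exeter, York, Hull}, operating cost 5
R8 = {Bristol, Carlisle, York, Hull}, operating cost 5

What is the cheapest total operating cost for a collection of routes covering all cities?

12

R1, R7 cover every city at operating cost 7 + 5 = 12.
Any cover uses at least 2 routes; among all covering selections none totals below 12.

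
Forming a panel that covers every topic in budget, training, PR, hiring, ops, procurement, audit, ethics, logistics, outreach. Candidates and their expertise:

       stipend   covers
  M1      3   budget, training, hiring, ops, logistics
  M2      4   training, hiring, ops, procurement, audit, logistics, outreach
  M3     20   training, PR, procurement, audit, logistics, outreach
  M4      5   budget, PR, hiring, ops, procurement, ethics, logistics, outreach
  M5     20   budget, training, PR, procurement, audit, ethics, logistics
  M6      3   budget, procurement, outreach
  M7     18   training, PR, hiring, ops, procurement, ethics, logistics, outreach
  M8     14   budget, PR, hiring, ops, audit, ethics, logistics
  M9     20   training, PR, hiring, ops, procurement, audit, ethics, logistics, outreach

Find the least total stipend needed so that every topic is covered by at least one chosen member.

9

M2, M4 cover every topic at stipend 4 + 5 = 9.
Any cover uses at least 2 members; among all covering selections none totals below 9.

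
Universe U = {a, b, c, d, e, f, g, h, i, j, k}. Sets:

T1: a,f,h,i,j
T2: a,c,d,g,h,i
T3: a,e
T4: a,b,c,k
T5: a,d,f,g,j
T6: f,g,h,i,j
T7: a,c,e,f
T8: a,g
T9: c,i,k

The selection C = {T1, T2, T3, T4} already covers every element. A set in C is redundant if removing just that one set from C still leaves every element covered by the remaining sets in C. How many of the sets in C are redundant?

0

Drop T1: f, j uncovered — not redundant.
Drop T2: d, g uncovered — not redundant.
Drop T3: e uncovered — not redundant.
Drop T4: b, k uncovered — not redundant.
None of the sets in C is redundant.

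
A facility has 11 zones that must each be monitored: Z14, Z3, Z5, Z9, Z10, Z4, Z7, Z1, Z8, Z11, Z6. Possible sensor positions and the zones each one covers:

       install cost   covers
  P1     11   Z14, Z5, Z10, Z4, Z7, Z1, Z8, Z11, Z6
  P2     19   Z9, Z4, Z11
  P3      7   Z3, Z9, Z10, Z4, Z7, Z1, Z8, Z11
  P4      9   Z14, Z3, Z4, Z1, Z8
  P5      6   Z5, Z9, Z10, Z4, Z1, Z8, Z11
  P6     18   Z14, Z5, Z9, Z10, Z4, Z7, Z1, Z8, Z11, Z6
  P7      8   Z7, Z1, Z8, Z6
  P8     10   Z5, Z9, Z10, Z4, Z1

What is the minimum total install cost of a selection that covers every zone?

P1, P3 cover every zone at install cost 11 + 7 = 18.
Any cover uses at least 2 sensor positions; among all covering selections none totals below 18.
Greedy by coverage-per-install cost would pick P5, P3, P1 for 24 — worse than the optimum 18.

18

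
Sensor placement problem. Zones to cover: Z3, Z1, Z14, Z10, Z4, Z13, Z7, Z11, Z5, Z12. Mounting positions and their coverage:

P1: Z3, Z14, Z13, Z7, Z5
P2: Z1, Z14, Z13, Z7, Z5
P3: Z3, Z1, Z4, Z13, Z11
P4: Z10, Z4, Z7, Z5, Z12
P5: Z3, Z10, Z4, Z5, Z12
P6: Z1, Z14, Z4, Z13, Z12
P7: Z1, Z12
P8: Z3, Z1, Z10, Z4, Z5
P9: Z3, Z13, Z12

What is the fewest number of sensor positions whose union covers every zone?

P1, P3, P4 together cover {Z3, Z1, Z14, Z10, Z4, Z13, Z7, Z11, Z5, Z12} — every zone.
No 2 of the 9 sensor positions cover everything (all 36 pairs fall short), so 3 is minimum.

3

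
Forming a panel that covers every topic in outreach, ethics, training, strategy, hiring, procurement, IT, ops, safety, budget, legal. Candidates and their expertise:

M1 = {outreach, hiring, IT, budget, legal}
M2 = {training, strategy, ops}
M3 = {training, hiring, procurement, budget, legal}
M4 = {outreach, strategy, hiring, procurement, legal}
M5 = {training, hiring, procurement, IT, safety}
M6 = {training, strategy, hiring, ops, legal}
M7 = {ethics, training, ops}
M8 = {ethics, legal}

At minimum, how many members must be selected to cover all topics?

M1, M2, M5, M7 together cover {outreach, ethics, training, strategy, hiring, procurement, IT, ops, safety, budget, legal} — every topic.
No 3 of the 8 members cover everything (all 56 triples fall short), so 4 is minimum.

4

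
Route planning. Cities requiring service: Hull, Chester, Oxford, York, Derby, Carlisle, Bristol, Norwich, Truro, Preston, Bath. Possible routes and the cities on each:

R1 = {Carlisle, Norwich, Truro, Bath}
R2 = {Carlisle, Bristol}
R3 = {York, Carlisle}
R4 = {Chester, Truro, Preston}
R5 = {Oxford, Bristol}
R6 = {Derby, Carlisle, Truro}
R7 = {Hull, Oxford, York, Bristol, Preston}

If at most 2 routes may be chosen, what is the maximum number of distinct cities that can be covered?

Choosing R1, R7 covers {Hull, Oxford, York, Carlisle, Bristol, Norwich, Truro, Preston, Bath} — 9 cities.
No choice of 2 routes does better; here Chester, Derby are left uncovered.

9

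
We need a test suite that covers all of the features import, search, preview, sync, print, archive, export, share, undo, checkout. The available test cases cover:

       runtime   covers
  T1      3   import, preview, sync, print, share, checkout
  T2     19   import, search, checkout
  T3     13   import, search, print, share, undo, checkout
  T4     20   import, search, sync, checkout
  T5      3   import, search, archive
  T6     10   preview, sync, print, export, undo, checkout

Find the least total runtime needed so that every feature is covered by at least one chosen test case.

T1, T5, T6 cover every feature at runtime 3 + 3 + 10 = 16.
Any cover uses at least 3 test cases; among all covering selections none totals below 16.

16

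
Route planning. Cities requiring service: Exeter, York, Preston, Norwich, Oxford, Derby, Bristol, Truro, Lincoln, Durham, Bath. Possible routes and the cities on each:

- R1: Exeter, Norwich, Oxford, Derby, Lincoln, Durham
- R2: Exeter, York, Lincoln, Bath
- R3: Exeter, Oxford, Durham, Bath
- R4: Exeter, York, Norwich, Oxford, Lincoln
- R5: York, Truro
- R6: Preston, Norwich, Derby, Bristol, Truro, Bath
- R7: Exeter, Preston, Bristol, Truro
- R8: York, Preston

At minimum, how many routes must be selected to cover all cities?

R1, R2, R6 together cover {Exeter, York, Preston, Norwich, Oxford, Derby, Bristol, Truro, Lincoln, Durham, Bath} — every city.
No 2 of the 8 routes cover everything (all 28 pairs fall short), so 3 is minimum.

3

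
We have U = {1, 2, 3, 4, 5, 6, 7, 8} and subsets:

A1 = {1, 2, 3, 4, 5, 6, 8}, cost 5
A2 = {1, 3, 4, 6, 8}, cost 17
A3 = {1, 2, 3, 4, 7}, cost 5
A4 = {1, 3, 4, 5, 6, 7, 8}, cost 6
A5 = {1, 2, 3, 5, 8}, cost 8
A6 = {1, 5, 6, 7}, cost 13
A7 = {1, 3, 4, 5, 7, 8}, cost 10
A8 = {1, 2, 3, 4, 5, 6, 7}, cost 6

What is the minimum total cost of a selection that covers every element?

A1, A3 cover every element at cost 5 + 5 = 10.
Any cover uses at least 2 sets; among all covering selections none totals below 10.

10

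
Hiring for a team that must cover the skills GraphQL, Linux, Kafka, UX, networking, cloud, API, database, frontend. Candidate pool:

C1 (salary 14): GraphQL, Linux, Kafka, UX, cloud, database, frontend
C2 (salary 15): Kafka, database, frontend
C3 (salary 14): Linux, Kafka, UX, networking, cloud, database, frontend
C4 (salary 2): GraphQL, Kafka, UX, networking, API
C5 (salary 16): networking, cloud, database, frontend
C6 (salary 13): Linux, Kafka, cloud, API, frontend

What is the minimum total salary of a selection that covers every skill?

16

C1, C4 cover every skill at salary 14 + 2 = 16.
Any cover uses at least 2 candidates; among all covering selections none totals below 16.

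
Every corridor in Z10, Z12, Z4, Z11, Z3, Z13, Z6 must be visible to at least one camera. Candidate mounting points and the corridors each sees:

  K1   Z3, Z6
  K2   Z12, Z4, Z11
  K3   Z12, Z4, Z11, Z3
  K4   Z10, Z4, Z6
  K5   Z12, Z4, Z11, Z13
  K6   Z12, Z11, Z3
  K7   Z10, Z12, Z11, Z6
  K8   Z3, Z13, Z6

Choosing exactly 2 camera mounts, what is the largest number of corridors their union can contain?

6

Choosing K1, K5 covers {Z12, Z4, Z11, Z3, Z13, Z6} — 6 corridors.
No choice of 2 camera mounts does better; here Z10 is left uncovered.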